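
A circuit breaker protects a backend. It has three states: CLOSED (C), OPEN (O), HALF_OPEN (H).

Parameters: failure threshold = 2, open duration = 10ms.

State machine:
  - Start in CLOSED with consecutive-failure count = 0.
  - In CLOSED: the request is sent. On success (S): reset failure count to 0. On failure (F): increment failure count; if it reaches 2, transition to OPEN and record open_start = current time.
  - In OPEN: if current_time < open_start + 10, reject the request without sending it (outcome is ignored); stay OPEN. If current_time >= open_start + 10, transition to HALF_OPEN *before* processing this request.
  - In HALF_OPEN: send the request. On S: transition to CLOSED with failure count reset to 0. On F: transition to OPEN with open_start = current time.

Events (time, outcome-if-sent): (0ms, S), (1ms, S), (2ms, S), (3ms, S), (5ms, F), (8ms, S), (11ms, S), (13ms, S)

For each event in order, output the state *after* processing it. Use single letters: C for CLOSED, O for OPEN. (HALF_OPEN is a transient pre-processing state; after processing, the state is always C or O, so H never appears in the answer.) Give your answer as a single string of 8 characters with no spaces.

State after each event:
  event#1 t=0ms outcome=S: state=CLOSED
  event#2 t=1ms outcome=S: state=CLOSED
  event#3 t=2ms outcome=S: state=CLOSED
  event#4 t=3ms outcome=S: state=CLOSED
  event#5 t=5ms outcome=F: state=CLOSED
  event#6 t=8ms outcome=S: state=CLOSED
  event#7 t=11ms outcome=S: state=CLOSED
  event#8 t=13ms outcome=S: state=CLOSED

Answer: CCCCCCCC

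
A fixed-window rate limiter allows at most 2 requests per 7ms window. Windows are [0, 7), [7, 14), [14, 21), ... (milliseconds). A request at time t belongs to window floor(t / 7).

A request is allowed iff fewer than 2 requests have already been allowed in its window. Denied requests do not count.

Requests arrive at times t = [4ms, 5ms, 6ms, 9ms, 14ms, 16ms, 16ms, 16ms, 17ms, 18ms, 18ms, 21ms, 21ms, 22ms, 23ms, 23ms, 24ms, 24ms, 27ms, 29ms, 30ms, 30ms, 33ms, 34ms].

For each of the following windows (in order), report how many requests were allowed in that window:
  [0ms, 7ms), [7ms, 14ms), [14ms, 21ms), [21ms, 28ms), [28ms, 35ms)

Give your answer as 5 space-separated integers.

Processing requests:
  req#1 t=4ms (window 0): ALLOW
  req#2 t=5ms (window 0): ALLOW
  req#3 t=6ms (window 0): DENY
  req#4 t=9ms (window 1): ALLOW
  req#5 t=14ms (window 2): ALLOW
  req#6 t=16ms (window 2): ALLOW
  req#7 t=16ms (window 2): DENY
  req#8 t=16ms (window 2): DENY
  req#9 t=17ms (window 2): DENY
  req#10 t=18ms (window 2): DENY
  req#11 t=18ms (window 2): DENY
  req#12 t=21ms (window 3): ALLOW
  req#13 t=21ms (window 3): ALLOW
  req#14 t=22ms (window 3): DENY
  req#15 t=23ms (window 3): DENY
  req#16 t=23ms (window 3): DENY
  req#17 t=24ms (window 3): DENY
  req#18 t=24ms (window 3): DENY
  req#19 t=27ms (window 3): DENY
  req#20 t=29ms (window 4): ALLOW
  req#21 t=30ms (window 4): ALLOW
  req#22 t=30ms (window 4): DENY
  req#23 t=33ms (window 4): DENY
  req#24 t=34ms (window 4): DENY

Allowed counts by window: 2 1 2 2 2

Answer: 2 1 2 2 2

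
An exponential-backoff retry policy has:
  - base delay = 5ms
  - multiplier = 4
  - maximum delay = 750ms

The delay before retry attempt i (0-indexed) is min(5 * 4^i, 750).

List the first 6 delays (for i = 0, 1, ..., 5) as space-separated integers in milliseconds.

Computing each delay:
  i=0: min(5*4^0, 750) = 5
  i=1: min(5*4^1, 750) = 20
  i=2: min(5*4^2, 750) = 80
  i=3: min(5*4^3, 750) = 320
  i=4: min(5*4^4, 750) = 750
  i=5: min(5*4^5, 750) = 750

Answer: 5 20 80 320 750 750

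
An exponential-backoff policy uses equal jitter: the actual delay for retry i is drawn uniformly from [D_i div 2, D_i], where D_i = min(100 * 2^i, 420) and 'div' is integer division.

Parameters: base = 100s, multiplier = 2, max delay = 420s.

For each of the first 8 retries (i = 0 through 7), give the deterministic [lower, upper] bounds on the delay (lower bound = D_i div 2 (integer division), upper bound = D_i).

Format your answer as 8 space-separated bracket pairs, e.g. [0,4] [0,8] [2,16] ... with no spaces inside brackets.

Answer: [50,100] [100,200] [200,400] [210,420] [210,420] [210,420] [210,420] [210,420]

Derivation:
Computing bounds per retry:
  i=0: D_i=min(100*2^0,420)=100, bounds=[50,100]
  i=1: D_i=min(100*2^1,420)=200, bounds=[100,200]
  i=2: D_i=min(100*2^2,420)=400, bounds=[200,400]
  i=3: D_i=min(100*2^3,420)=420, bounds=[210,420]
  i=4: D_i=min(100*2^4,420)=420, bounds=[210,420]
  i=5: D_i=min(100*2^5,420)=420, bounds=[210,420]
  i=6: D_i=min(100*2^6,420)=420, bounds=[210,420]
  i=7: D_i=min(100*2^7,420)=420, bounds=[210,420]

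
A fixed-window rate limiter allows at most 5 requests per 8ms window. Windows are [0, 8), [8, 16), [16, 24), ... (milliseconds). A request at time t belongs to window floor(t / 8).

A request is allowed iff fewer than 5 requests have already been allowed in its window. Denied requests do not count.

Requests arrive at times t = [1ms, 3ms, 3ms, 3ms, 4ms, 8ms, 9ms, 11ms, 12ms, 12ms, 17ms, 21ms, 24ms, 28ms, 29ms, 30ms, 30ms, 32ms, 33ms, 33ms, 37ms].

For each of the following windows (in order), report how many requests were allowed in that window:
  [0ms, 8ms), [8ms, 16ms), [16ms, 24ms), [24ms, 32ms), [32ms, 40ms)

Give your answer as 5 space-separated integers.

Answer: 5 5 2 5 4

Derivation:
Processing requests:
  req#1 t=1ms (window 0): ALLOW
  req#2 t=3ms (window 0): ALLOW
  req#3 t=3ms (window 0): ALLOW
  req#4 t=3ms (window 0): ALLOW
  req#5 t=4ms (window 0): ALLOW
  req#6 t=8ms (window 1): ALLOW
  req#7 t=9ms (window 1): ALLOW
  req#8 t=11ms (window 1): ALLOW
  req#9 t=12ms (window 1): ALLOW
  req#10 t=12ms (window 1): ALLOW
  req#11 t=17ms (window 2): ALLOW
  req#12 t=21ms (window 2): ALLOW
  req#13 t=24ms (window 3): ALLOW
  req#14 t=28ms (window 3): ALLOW
  req#15 t=29ms (window 3): ALLOW
  req#16 t=30ms (window 3): ALLOW
  req#17 t=30ms (window 3): ALLOW
  req#18 t=32ms (window 4): ALLOW
  req#19 t=33ms (window 4): ALLOW
  req#20 t=33ms (window 4): ALLOW
  req#21 t=37ms (window 4): ALLOW

Allowed counts by window: 5 5 2 5 4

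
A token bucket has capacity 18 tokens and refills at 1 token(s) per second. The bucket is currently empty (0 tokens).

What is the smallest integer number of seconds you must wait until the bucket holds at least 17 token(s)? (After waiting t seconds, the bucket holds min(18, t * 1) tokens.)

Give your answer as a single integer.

Answer: 17

Derivation:
Need t * 1 >= 17, so t >= 17/1.
Smallest integer t = ceil(17/1) = 17.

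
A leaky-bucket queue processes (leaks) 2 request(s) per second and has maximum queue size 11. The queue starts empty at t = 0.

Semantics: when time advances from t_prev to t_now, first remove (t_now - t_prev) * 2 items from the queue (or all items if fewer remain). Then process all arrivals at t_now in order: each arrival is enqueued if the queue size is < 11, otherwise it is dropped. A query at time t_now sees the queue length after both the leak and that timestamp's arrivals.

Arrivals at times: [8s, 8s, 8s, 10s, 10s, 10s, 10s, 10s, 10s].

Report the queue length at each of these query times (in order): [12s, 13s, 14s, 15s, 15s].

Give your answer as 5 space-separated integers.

Queue lengths at query times:
  query t=12s: backlog = 2
  query t=13s: backlog = 0
  query t=14s: backlog = 0
  query t=15s: backlog = 0
  query t=15s: backlog = 0

Answer: 2 0 0 0 0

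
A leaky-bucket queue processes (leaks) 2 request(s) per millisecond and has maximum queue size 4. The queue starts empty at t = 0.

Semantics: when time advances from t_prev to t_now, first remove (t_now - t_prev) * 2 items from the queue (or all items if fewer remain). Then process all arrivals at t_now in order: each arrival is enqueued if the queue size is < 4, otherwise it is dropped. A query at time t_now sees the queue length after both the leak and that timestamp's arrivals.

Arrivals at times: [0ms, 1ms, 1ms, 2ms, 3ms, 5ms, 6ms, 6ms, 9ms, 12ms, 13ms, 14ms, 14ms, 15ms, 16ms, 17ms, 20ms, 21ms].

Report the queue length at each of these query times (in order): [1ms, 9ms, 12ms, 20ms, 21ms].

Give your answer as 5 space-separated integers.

Answer: 2 1 1 1 1

Derivation:
Queue lengths at query times:
  query t=1ms: backlog = 2
  query t=9ms: backlog = 1
  query t=12ms: backlog = 1
  query t=20ms: backlog = 1
  query t=21ms: backlog = 1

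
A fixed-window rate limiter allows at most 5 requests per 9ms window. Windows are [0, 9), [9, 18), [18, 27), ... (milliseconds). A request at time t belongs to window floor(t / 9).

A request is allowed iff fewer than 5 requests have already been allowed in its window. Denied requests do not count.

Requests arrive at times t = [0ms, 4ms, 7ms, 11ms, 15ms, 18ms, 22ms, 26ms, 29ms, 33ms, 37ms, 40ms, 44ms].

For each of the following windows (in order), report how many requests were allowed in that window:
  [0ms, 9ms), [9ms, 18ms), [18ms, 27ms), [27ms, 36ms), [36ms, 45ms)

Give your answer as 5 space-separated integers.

Processing requests:
  req#1 t=0ms (window 0): ALLOW
  req#2 t=4ms (window 0): ALLOW
  req#3 t=7ms (window 0): ALLOW
  req#4 t=11ms (window 1): ALLOW
  req#5 t=15ms (window 1): ALLOW
  req#6 t=18ms (window 2): ALLOW
  req#7 t=22ms (window 2): ALLOW
  req#8 t=26ms (window 2): ALLOW
  req#9 t=29ms (window 3): ALLOW
  req#10 t=33ms (window 3): ALLOW
  req#11 t=37ms (window 4): ALLOW
  req#12 t=40ms (window 4): ALLOW
  req#13 t=44ms (window 4): ALLOW

Allowed counts by window: 3 2 3 2 3

Answer: 3 2 3 2 3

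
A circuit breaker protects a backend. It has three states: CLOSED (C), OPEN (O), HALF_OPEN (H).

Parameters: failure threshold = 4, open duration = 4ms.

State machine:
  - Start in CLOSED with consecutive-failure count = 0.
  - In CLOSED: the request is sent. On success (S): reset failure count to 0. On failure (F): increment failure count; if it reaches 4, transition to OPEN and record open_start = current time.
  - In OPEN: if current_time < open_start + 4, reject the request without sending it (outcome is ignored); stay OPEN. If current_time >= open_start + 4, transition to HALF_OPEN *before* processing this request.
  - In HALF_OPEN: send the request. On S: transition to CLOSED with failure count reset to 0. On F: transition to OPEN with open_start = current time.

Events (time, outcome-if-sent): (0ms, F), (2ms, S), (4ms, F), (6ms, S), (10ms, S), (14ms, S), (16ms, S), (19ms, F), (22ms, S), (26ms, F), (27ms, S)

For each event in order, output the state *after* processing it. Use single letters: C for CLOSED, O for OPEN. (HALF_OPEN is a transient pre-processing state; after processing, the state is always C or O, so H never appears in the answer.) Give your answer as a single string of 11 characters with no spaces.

Answer: CCCCCCCCCCC

Derivation:
State after each event:
  event#1 t=0ms outcome=F: state=CLOSED
  event#2 t=2ms outcome=S: state=CLOSED
  event#3 t=4ms outcome=F: state=CLOSED
  event#4 t=6ms outcome=S: state=CLOSED
  event#5 t=10ms outcome=S: state=CLOSED
  event#6 t=14ms outcome=S: state=CLOSED
  event#7 t=16ms outcome=S: state=CLOSED
  event#8 t=19ms outcome=F: state=CLOSED
  event#9 t=22ms outcome=S: state=CLOSED
  event#10 t=26ms outcome=F: state=CLOSED
  event#11 t=27ms outcome=S: state=CLOSED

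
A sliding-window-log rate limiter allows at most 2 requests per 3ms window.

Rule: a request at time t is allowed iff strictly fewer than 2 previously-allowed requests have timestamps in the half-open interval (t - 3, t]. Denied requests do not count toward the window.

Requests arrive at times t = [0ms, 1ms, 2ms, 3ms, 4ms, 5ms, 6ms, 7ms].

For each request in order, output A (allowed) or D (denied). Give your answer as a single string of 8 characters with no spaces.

Answer: AADAADAA

Derivation:
Tracking allowed requests in the window:
  req#1 t=0ms: ALLOW
  req#2 t=1ms: ALLOW
  req#3 t=2ms: DENY
  req#4 t=3ms: ALLOW
  req#5 t=4ms: ALLOW
  req#6 t=5ms: DENY
  req#7 t=6ms: ALLOW
  req#8 t=7ms: ALLOW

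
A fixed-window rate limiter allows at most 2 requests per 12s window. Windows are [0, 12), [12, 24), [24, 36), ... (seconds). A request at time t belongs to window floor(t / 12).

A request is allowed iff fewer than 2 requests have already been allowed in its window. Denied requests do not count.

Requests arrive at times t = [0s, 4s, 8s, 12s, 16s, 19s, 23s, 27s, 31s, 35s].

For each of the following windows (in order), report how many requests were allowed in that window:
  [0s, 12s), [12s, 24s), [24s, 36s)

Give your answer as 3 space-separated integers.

Processing requests:
  req#1 t=0s (window 0): ALLOW
  req#2 t=4s (window 0): ALLOW
  req#3 t=8s (window 0): DENY
  req#4 t=12s (window 1): ALLOW
  req#5 t=16s (window 1): ALLOW
  req#6 t=19s (window 1): DENY
  req#7 t=23s (window 1): DENY
  req#8 t=27s (window 2): ALLOW
  req#9 t=31s (window 2): ALLOW
  req#10 t=35s (window 2): DENY

Allowed counts by window: 2 2 2

Answer: 2 2 2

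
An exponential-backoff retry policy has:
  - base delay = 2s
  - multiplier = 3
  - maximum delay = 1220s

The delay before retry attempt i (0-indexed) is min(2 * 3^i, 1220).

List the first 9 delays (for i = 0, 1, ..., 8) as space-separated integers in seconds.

Answer: 2 6 18 54 162 486 1220 1220 1220

Derivation:
Computing each delay:
  i=0: min(2*3^0, 1220) = 2
  i=1: min(2*3^1, 1220) = 6
  i=2: min(2*3^2, 1220) = 18
  i=3: min(2*3^3, 1220) = 54
  i=4: min(2*3^4, 1220) = 162
  i=5: min(2*3^5, 1220) = 486
  i=6: min(2*3^6, 1220) = 1220
  i=7: min(2*3^7, 1220) = 1220
  i=8: min(2*3^8, 1220) = 1220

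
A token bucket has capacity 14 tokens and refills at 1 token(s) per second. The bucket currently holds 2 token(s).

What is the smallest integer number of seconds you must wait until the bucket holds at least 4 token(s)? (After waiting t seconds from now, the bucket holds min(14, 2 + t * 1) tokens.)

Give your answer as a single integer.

Answer: 2

Derivation:
Need 2 + t * 1 >= 4, so t >= 2/1.
Smallest integer t = ceil(2/1) = 2.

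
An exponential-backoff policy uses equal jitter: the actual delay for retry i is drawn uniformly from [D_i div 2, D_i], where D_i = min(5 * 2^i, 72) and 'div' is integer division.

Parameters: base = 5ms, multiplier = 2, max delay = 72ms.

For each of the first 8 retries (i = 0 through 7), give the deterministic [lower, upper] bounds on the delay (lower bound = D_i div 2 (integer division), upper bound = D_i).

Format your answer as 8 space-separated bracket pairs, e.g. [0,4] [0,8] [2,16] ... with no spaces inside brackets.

Answer: [2,5] [5,10] [10,20] [20,40] [36,72] [36,72] [36,72] [36,72]

Derivation:
Computing bounds per retry:
  i=0: D_i=min(5*2^0,72)=5, bounds=[2,5]
  i=1: D_i=min(5*2^1,72)=10, bounds=[5,10]
  i=2: D_i=min(5*2^2,72)=20, bounds=[10,20]
  i=3: D_i=min(5*2^3,72)=40, bounds=[20,40]
  i=4: D_i=min(5*2^4,72)=72, bounds=[36,72]
  i=5: D_i=min(5*2^5,72)=72, bounds=[36,72]
  i=6: D_i=min(5*2^6,72)=72, bounds=[36,72]
  i=7: D_i=min(5*2^7,72)=72, bounds=[36,72]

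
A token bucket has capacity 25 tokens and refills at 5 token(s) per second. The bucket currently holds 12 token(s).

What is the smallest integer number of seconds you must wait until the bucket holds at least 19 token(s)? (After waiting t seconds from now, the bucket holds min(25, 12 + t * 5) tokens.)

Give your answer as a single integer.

Need 12 + t * 5 >= 19, so t >= 7/5.
Smallest integer t = ceil(7/5) = 2.

Answer: 2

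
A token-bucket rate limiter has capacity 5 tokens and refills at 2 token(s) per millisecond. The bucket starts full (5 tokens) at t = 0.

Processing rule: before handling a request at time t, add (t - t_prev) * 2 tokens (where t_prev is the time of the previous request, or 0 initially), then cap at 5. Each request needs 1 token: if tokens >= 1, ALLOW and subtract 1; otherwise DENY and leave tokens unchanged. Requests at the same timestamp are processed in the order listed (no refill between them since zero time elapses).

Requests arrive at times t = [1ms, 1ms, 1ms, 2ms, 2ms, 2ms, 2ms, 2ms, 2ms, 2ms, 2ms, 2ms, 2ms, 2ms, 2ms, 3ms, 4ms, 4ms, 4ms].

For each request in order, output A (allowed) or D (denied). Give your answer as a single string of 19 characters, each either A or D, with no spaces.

Answer: AAAAAAADDDDDDDDAAAA

Derivation:
Simulating step by step:
  req#1 t=1ms: ALLOW
  req#2 t=1ms: ALLOW
  req#3 t=1ms: ALLOW
  req#4 t=2ms: ALLOW
  req#5 t=2ms: ALLOW
  req#6 t=2ms: ALLOW
  req#7 t=2ms: ALLOW
  req#8 t=2ms: DENY
  req#9 t=2ms: DENY
  req#10 t=2ms: DENY
  req#11 t=2ms: DENY
  req#12 t=2ms: DENY
  req#13 t=2ms: DENY
  req#14 t=2ms: DENY
  req#15 t=2ms: DENY
  req#16 t=3ms: ALLOW
  req#17 t=4ms: ALLOW
  req#18 t=4ms: ALLOW
  req#19 t=4ms: ALLOW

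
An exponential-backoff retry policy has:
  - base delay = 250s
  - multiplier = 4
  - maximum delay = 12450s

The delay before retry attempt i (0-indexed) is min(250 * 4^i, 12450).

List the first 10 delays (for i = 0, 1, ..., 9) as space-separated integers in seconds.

Answer: 250 1000 4000 12450 12450 12450 12450 12450 12450 12450

Derivation:
Computing each delay:
  i=0: min(250*4^0, 12450) = 250
  i=1: min(250*4^1, 12450) = 1000
  i=2: min(250*4^2, 12450) = 4000
  i=3: min(250*4^3, 12450) = 12450
  i=4: min(250*4^4, 12450) = 12450
  i=5: min(250*4^5, 12450) = 12450
  i=6: min(250*4^6, 12450) = 12450
  i=7: min(250*4^7, 12450) = 12450
  i=8: min(250*4^8, 12450) = 12450
  i=9: min(250*4^9, 12450) = 12450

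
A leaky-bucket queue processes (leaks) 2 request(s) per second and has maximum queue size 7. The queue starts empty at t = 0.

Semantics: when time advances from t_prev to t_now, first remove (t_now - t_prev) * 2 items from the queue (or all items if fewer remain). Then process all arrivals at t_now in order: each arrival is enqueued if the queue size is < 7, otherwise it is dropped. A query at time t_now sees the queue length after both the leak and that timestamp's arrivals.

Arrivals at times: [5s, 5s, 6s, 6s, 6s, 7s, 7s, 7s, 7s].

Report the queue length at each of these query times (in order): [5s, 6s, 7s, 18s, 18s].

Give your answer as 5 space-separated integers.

Queue lengths at query times:
  query t=5s: backlog = 2
  query t=6s: backlog = 3
  query t=7s: backlog = 5
  query t=18s: backlog = 0
  query t=18s: backlog = 0

Answer: 2 3 5 0 0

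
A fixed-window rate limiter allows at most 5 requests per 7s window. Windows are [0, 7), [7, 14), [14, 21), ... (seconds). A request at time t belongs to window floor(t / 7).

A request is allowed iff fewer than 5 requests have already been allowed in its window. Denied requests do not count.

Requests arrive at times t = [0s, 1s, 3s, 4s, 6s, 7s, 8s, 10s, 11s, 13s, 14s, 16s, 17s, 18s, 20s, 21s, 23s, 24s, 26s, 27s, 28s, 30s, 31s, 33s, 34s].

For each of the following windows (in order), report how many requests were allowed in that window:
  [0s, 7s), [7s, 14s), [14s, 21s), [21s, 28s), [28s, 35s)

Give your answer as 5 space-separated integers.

Processing requests:
  req#1 t=0s (window 0): ALLOW
  req#2 t=1s (window 0): ALLOW
  req#3 t=3s (window 0): ALLOW
  req#4 t=4s (window 0): ALLOW
  req#5 t=6s (window 0): ALLOW
  req#6 t=7s (window 1): ALLOW
  req#7 t=8s (window 1): ALLOW
  req#8 t=10s (window 1): ALLOW
  req#9 t=11s (window 1): ALLOW
  req#10 t=13s (window 1): ALLOW
  req#11 t=14s (window 2): ALLOW
  req#12 t=16s (window 2): ALLOW
  req#13 t=17s (window 2): ALLOW
  req#14 t=18s (window 2): ALLOW
  req#15 t=20s (window 2): ALLOW
  req#16 t=21s (window 3): ALLOW
  req#17 t=23s (window 3): ALLOW
  req#18 t=24s (window 3): ALLOW
  req#19 t=26s (window 3): ALLOW
  req#20 t=27s (window 3): ALLOW
  req#21 t=28s (window 4): ALLOW
  req#22 t=30s (window 4): ALLOW
  req#23 t=31s (window 4): ALLOW
  req#24 t=33s (window 4): ALLOW
  req#25 t=34s (window 4): ALLOW

Allowed counts by window: 5 5 5 5 5

Answer: 5 5 5 5 5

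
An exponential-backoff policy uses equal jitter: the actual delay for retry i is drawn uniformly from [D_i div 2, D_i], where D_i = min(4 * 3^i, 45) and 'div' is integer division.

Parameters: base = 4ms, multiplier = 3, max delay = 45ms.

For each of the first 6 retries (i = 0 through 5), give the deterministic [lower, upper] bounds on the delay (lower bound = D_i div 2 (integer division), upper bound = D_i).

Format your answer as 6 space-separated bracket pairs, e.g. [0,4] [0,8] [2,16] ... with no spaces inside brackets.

Answer: [2,4] [6,12] [18,36] [22,45] [22,45] [22,45]

Derivation:
Computing bounds per retry:
  i=0: D_i=min(4*3^0,45)=4, bounds=[2,4]
  i=1: D_i=min(4*3^1,45)=12, bounds=[6,12]
  i=2: D_i=min(4*3^2,45)=36, bounds=[18,36]
  i=3: D_i=min(4*3^3,45)=45, bounds=[22,45]
  i=4: D_i=min(4*3^4,45)=45, bounds=[22,45]
  i=5: D_i=min(4*3^5,45)=45, bounds=[22,45]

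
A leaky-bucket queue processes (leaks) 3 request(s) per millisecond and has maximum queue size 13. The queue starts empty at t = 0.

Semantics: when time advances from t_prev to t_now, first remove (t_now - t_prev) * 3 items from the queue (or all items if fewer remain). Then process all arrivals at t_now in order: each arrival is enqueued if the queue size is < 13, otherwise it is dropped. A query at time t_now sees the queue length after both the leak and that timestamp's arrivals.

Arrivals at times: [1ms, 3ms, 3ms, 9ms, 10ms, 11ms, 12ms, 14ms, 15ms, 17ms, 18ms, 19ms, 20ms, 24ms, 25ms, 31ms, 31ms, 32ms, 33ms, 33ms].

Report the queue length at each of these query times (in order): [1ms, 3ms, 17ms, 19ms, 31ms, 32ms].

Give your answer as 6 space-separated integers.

Answer: 1 2 1 1 2 1

Derivation:
Queue lengths at query times:
  query t=1ms: backlog = 1
  query t=3ms: backlog = 2
  query t=17ms: backlog = 1
  query t=19ms: backlog = 1
  query t=31ms: backlog = 2
  query t=32ms: backlog = 1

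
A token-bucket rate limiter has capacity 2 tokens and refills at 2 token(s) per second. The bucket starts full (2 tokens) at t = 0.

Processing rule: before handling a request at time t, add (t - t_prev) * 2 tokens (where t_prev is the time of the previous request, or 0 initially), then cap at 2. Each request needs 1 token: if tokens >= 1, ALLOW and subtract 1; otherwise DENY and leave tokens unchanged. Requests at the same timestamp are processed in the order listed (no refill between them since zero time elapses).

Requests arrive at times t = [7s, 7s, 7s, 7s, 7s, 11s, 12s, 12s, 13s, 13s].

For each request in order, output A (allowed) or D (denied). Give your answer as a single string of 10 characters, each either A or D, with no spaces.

Answer: AADDDAAAAA

Derivation:
Simulating step by step:
  req#1 t=7s: ALLOW
  req#2 t=7s: ALLOW
  req#3 t=7s: DENY
  req#4 t=7s: DENY
  req#5 t=7s: DENY
  req#6 t=11s: ALLOW
  req#7 t=12s: ALLOW
  req#8 t=12s: ALLOW
  req#9 t=13s: ALLOW
  req#10 t=13s: ALLOW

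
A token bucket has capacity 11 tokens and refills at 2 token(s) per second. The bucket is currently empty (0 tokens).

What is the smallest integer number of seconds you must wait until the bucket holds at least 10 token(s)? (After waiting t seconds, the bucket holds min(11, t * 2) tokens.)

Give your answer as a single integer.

Need t * 2 >= 10, so t >= 10/2.
Smallest integer t = ceil(10/2) = 5.

Answer: 5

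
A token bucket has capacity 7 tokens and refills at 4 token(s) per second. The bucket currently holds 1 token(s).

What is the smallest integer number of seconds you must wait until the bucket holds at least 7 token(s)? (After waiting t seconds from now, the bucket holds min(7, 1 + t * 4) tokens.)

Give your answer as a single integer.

Answer: 2

Derivation:
Need 1 + t * 4 >= 7, so t >= 6/4.
Smallest integer t = ceil(6/4) = 2.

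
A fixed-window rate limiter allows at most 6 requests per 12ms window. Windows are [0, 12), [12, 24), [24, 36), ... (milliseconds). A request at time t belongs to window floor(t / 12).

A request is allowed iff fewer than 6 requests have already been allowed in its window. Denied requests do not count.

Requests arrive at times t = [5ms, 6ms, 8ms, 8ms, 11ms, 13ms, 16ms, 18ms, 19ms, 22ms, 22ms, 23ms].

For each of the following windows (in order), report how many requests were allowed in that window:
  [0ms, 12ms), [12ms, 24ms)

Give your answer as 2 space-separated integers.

Processing requests:
  req#1 t=5ms (window 0): ALLOW
  req#2 t=6ms (window 0): ALLOW
  req#3 t=8ms (window 0): ALLOW
  req#4 t=8ms (window 0): ALLOW
  req#5 t=11ms (window 0): ALLOW
  req#6 t=13ms (window 1): ALLOW
  req#7 t=16ms (window 1): ALLOW
  req#8 t=18ms (window 1): ALLOW
  req#9 t=19ms (window 1): ALLOW
  req#10 t=22ms (window 1): ALLOW
  req#11 t=22ms (window 1): ALLOW
  req#12 t=23ms (window 1): DENY

Allowed counts by window: 5 6

Answer: 5 6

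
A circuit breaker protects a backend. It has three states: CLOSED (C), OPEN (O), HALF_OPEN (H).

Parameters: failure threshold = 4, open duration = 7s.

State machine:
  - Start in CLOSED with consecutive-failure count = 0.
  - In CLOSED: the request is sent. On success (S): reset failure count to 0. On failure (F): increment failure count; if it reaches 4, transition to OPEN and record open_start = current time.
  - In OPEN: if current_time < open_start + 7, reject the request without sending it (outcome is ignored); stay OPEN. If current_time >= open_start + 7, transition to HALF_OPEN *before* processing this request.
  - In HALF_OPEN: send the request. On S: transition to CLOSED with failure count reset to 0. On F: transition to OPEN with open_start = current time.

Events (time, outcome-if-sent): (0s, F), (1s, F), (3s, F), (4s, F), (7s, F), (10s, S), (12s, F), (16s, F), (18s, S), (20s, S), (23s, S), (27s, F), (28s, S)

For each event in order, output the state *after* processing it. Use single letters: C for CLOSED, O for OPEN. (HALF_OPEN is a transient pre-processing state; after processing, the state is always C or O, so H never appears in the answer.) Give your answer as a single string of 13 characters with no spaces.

State after each event:
  event#1 t=0s outcome=F: state=CLOSED
  event#2 t=1s outcome=F: state=CLOSED
  event#3 t=3s outcome=F: state=CLOSED
  event#4 t=4s outcome=F: state=OPEN
  event#5 t=7s outcome=F: state=OPEN
  event#6 t=10s outcome=S: state=OPEN
  event#7 t=12s outcome=F: state=OPEN
  event#8 t=16s outcome=F: state=OPEN
  event#9 t=18s outcome=S: state=OPEN
  event#10 t=20s outcome=S: state=CLOSED
  event#11 t=23s outcome=S: state=CLOSED
  event#12 t=27s outcome=F: state=CLOSED
  event#13 t=28s outcome=S: state=CLOSED

Answer: CCCOOOOOOCCCC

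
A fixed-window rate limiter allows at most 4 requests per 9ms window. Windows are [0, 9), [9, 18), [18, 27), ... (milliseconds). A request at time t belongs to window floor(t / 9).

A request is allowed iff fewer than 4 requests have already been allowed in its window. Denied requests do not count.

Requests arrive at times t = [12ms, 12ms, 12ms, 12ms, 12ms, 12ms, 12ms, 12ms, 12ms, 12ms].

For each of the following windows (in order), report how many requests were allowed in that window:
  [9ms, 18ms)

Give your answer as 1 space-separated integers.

Processing requests:
  req#1 t=12ms (window 1): ALLOW
  req#2 t=12ms (window 1): ALLOW
  req#3 t=12ms (window 1): ALLOW
  req#4 t=12ms (window 1): ALLOW
  req#5 t=12ms (window 1): DENY
  req#6 t=12ms (window 1): DENY
  req#7 t=12ms (window 1): DENY
  req#8 t=12ms (window 1): DENY
  req#9 t=12ms (window 1): DENY
  req#10 t=12ms (window 1): DENY

Allowed counts by window: 4

Answer: 4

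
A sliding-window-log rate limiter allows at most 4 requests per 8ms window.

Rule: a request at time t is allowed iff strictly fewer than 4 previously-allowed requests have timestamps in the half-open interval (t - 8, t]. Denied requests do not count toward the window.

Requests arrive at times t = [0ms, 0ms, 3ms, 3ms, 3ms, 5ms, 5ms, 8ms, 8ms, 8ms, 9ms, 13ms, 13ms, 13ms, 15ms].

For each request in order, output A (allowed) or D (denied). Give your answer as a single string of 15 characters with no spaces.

Answer: AAAADDDAADDAADD

Derivation:
Tracking allowed requests in the window:
  req#1 t=0ms: ALLOW
  req#2 t=0ms: ALLOW
  req#3 t=3ms: ALLOW
  req#4 t=3ms: ALLOW
  req#5 t=3ms: DENY
  req#6 t=5ms: DENY
  req#7 t=5ms: DENY
  req#8 t=8ms: ALLOW
  req#9 t=8ms: ALLOW
  req#10 t=8ms: DENY
  req#11 t=9ms: DENY
  req#12 t=13ms: ALLOW
  req#13 t=13ms: ALLOW
  req#14 t=13ms: DENY
  req#15 t=15ms: DENY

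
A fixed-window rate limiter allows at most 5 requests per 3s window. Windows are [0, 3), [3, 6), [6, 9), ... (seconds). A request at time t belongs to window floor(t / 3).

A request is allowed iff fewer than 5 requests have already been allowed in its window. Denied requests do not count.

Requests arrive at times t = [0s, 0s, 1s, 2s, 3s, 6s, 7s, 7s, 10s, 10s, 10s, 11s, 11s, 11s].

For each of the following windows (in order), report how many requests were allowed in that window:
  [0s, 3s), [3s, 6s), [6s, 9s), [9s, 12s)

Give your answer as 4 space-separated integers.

Answer: 4 1 3 5

Derivation:
Processing requests:
  req#1 t=0s (window 0): ALLOW
  req#2 t=0s (window 0): ALLOW
  req#3 t=1s (window 0): ALLOW
  req#4 t=2s (window 0): ALLOW
  req#5 t=3s (window 1): ALLOW
  req#6 t=6s (window 2): ALLOW
  req#7 t=7s (window 2): ALLOW
  req#8 t=7s (window 2): ALLOW
  req#9 t=10s (window 3): ALLOW
  req#10 t=10s (window 3): ALLOW
  req#11 t=10s (window 3): ALLOW
  req#12 t=11s (window 3): ALLOW
  req#13 t=11s (window 3): ALLOW
  req#14 t=11s (window 3): DENY

Allowed counts by window: 4 1 3 5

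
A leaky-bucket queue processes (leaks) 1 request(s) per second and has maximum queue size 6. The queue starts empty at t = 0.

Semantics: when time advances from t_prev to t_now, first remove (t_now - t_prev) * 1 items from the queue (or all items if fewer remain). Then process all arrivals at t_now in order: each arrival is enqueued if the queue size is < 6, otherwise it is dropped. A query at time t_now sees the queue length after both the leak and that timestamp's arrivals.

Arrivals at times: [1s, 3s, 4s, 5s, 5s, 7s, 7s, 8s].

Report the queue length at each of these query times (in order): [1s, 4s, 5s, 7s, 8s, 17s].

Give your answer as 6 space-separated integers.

Queue lengths at query times:
  query t=1s: backlog = 1
  query t=4s: backlog = 1
  query t=5s: backlog = 2
  query t=7s: backlog = 2
  query t=8s: backlog = 2
  query t=17s: backlog = 0

Answer: 1 1 2 2 2 0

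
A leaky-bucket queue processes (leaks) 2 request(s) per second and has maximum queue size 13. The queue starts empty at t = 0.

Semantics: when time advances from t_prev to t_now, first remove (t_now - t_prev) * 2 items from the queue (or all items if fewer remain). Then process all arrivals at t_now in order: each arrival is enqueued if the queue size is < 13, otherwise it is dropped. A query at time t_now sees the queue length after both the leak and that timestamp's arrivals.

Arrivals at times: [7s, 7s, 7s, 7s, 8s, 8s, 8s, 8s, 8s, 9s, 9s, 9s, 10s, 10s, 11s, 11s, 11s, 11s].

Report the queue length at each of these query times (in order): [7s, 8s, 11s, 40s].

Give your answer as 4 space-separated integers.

Queue lengths at query times:
  query t=7s: backlog = 4
  query t=8s: backlog = 7
  query t=11s: backlog = 10
  query t=40s: backlog = 0

Answer: 4 7 10 0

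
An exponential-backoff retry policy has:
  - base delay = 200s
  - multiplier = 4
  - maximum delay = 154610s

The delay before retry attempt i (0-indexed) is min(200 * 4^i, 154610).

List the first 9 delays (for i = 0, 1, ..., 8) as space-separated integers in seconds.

Computing each delay:
  i=0: min(200*4^0, 154610) = 200
  i=1: min(200*4^1, 154610) = 800
  i=2: min(200*4^2, 154610) = 3200
  i=3: min(200*4^3, 154610) = 12800
  i=4: min(200*4^4, 154610) = 51200
  i=5: min(200*4^5, 154610) = 154610
  i=6: min(200*4^6, 154610) = 154610
  i=7: min(200*4^7, 154610) = 154610
  i=8: min(200*4^8, 154610) = 154610

Answer: 200 800 3200 12800 51200 154610 154610 154610 154610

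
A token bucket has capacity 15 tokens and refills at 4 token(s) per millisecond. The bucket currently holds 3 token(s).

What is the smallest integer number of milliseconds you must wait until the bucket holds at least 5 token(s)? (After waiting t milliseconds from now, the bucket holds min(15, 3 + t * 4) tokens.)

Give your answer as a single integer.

Answer: 1

Derivation:
Need 3 + t * 4 >= 5, so t >= 2/4.
Smallest integer t = ceil(2/4) = 1.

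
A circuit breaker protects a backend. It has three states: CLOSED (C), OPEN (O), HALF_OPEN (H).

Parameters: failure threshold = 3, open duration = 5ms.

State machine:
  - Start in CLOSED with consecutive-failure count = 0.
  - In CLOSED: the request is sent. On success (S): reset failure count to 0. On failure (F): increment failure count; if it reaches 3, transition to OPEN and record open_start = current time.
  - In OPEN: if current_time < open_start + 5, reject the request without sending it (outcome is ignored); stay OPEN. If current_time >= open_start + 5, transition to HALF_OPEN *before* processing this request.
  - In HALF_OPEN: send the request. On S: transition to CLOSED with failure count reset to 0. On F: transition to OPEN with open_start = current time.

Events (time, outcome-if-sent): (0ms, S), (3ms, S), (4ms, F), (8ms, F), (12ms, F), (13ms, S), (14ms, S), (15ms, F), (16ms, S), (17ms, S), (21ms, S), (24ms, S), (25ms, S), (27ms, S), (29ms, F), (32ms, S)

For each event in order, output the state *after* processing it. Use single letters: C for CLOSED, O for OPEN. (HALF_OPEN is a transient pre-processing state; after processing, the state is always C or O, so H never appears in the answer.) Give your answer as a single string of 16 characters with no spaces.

Answer: CCCCOOOOOCCCCCCC

Derivation:
State after each event:
  event#1 t=0ms outcome=S: state=CLOSED
  event#2 t=3ms outcome=S: state=CLOSED
  event#3 t=4ms outcome=F: state=CLOSED
  event#4 t=8ms outcome=F: state=CLOSED
  event#5 t=12ms outcome=F: state=OPEN
  event#6 t=13ms outcome=S: state=OPEN
  event#7 t=14ms outcome=S: state=OPEN
  event#8 t=15ms outcome=F: state=OPEN
  event#9 t=16ms outcome=S: state=OPEN
  event#10 t=17ms outcome=S: state=CLOSED
  event#11 t=21ms outcome=S: state=CLOSED
  event#12 t=24ms outcome=S: state=CLOSED
  event#13 t=25ms outcome=S: state=CLOSED
  event#14 t=27ms outcome=S: state=CLOSED
  event#15 t=29ms outcome=F: state=CLOSED
  event#16 t=32ms outcome=S: state=CLOSED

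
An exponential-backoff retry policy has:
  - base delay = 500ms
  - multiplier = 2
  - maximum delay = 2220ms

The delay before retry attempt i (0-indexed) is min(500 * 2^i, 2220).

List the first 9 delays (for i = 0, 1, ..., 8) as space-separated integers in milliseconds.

Answer: 500 1000 2000 2220 2220 2220 2220 2220 2220

Derivation:
Computing each delay:
  i=0: min(500*2^0, 2220) = 500
  i=1: min(500*2^1, 2220) = 1000
  i=2: min(500*2^2, 2220) = 2000
  i=3: min(500*2^3, 2220) = 2220
  i=4: min(500*2^4, 2220) = 2220
  i=5: min(500*2^5, 2220) = 2220
  i=6: min(500*2^6, 2220) = 2220
  i=7: min(500*2^7, 2220) = 2220
  i=8: min(500*2^8, 2220) = 2220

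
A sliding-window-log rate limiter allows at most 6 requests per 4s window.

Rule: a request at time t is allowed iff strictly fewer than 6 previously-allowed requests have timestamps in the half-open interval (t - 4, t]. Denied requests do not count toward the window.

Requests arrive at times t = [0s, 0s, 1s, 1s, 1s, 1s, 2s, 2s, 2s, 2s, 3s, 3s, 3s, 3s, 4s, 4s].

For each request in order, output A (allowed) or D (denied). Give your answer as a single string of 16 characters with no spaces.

Answer: AAAAAADDDDDDDDAA

Derivation:
Tracking allowed requests in the window:
  req#1 t=0s: ALLOW
  req#2 t=0s: ALLOW
  req#3 t=1s: ALLOW
  req#4 t=1s: ALLOW
  req#5 t=1s: ALLOW
  req#6 t=1s: ALLOW
  req#7 t=2s: DENY
  req#8 t=2s: DENY
  req#9 t=2s: DENY
  req#10 t=2s: DENY
  req#11 t=3s: DENY
  req#12 t=3s: DENY
  req#13 t=3s: DENY
  req#14 t=3s: DENY
  req#15 t=4s: ALLOW
  req#16 t=4s: ALLOW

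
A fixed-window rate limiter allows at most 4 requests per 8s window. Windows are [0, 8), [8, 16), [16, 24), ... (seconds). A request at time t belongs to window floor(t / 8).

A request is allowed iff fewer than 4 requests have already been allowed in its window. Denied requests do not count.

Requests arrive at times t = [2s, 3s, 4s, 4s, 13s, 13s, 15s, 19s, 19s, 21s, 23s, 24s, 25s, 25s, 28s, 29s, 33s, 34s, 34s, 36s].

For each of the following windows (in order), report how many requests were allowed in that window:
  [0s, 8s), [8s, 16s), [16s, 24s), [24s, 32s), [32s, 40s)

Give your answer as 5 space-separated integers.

Processing requests:
  req#1 t=2s (window 0): ALLOW
  req#2 t=3s (window 0): ALLOW
  req#3 t=4s (window 0): ALLOW
  req#4 t=4s (window 0): ALLOW
  req#5 t=13s (window 1): ALLOW
  req#6 t=13s (window 1): ALLOW
  req#7 t=15s (window 1): ALLOW
  req#8 t=19s (window 2): ALLOW
  req#9 t=19s (window 2): ALLOW
  req#10 t=21s (window 2): ALLOW
  req#11 t=23s (window 2): ALLOW
  req#12 t=24s (window 3): ALLOW
  req#13 t=25s (window 3): ALLOW
  req#14 t=25s (window 3): ALLOW
  req#15 t=28s (window 3): ALLOW
  req#16 t=29s (window 3): DENY
  req#17 t=33s (window 4): ALLOW
  req#18 t=34s (window 4): ALLOW
  req#19 t=34s (window 4): ALLOW
  req#20 t=36s (window 4): ALLOW

Allowed counts by window: 4 3 4 4 4

Answer: 4 3 4 4 4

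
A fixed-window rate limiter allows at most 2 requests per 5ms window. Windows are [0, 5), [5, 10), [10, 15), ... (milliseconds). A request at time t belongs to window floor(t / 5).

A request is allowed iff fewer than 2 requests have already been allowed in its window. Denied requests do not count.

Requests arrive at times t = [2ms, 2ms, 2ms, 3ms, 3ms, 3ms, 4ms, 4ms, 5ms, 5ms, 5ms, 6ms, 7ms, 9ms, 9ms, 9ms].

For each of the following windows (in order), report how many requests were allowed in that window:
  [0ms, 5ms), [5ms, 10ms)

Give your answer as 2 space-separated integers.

Processing requests:
  req#1 t=2ms (window 0): ALLOW
  req#2 t=2ms (window 0): ALLOW
  req#3 t=2ms (window 0): DENY
  req#4 t=3ms (window 0): DENY
  req#5 t=3ms (window 0): DENY
  req#6 t=3ms (window 0): DENY
  req#7 t=4ms (window 0): DENY
  req#8 t=4ms (window 0): DENY
  req#9 t=5ms (window 1): ALLOW
  req#10 t=5ms (window 1): ALLOW
  req#11 t=5ms (window 1): DENY
  req#12 t=6ms (window 1): DENY
  req#13 t=7ms (window 1): DENY
  req#14 t=9ms (window 1): DENY
  req#15 t=9ms (window 1): DENY
  req#16 t=9ms (window 1): DENY

Allowed counts by window: 2 2

Answer: 2 2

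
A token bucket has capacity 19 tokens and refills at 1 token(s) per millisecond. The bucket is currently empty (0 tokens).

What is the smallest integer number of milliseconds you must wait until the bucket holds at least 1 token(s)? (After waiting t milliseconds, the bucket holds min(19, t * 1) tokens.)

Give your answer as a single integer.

Answer: 1

Derivation:
Need t * 1 >= 1, so t >= 1/1.
Smallest integer t = ceil(1/1) = 1.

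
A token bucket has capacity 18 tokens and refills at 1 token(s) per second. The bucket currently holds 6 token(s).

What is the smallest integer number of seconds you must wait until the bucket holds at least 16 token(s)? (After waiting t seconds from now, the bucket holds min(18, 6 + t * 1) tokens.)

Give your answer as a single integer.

Need 6 + t * 1 >= 16, so t >= 10/1.
Smallest integer t = ceil(10/1) = 10.

Answer: 10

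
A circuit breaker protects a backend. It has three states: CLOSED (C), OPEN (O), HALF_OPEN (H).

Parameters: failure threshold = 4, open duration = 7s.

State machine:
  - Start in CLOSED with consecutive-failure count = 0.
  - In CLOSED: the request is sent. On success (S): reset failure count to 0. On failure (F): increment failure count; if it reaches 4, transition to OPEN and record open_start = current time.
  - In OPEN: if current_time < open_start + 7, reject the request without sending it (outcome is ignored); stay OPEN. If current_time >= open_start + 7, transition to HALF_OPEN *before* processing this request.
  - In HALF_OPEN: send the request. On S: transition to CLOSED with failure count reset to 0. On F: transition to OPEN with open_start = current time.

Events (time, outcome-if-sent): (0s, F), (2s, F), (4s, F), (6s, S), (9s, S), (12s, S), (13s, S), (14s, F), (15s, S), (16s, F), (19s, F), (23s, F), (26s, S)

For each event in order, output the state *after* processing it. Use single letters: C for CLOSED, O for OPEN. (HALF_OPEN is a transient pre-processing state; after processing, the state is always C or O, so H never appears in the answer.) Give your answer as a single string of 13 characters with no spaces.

State after each event:
  event#1 t=0s outcome=F: state=CLOSED
  event#2 t=2s outcome=F: state=CLOSED
  event#3 t=4s outcome=F: state=CLOSED
  event#4 t=6s outcome=S: state=CLOSED
  event#5 t=9s outcome=S: state=CLOSED
  event#6 t=12s outcome=S: state=CLOSED
  event#7 t=13s outcome=S: state=CLOSED
  event#8 t=14s outcome=F: state=CLOSED
  event#9 t=15s outcome=S: state=CLOSED
  event#10 t=16s outcome=F: state=CLOSED
  event#11 t=19s outcome=F: state=CLOSED
  event#12 t=23s outcome=F: state=CLOSED
  event#13 t=26s outcome=S: state=CLOSED

Answer: CCCCCCCCCCCCC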